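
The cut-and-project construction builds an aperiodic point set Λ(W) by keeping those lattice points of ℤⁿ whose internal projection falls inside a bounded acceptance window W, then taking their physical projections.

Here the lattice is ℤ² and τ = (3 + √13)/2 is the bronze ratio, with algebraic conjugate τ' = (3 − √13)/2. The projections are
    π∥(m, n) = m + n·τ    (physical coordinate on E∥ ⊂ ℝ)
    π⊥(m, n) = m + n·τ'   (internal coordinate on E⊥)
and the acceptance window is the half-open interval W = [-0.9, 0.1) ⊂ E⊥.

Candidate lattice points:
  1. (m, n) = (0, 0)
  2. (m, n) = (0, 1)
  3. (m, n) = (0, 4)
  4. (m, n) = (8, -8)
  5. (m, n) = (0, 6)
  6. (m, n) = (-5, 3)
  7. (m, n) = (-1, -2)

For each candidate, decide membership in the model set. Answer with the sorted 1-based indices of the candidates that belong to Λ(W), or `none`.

τ' = (3−√13)/2 ≈ -0.3028.
candidate 1: (m,n)=(0,0) → π∥ = 0+0·τ ≈ 0.0000, π⊥ = 0+0·τ' ≈ 0.0000 ∈ [-0.9, 0.1) ⇒ IN Λ
candidate 2: (m,n)=(0,1) → π∥ = 0+1·τ ≈ 3.3028, π⊥ = 0+1·τ' ≈ -0.3028 ∈ [-0.9, 0.1) ⇒ IN Λ
candidate 3: (m,n)=(0,4) → π∥ = 0+4·τ ≈ 13.2111, π⊥ = 0+4·τ' ≈ -1.2111 ∉ [-0.9, 0.1) ⇒ out
candidate 4: (m,n)=(8,-8) → π∥ = 8-8·τ ≈ -18.4222, π⊥ = 8-8·τ' ≈ 10.4222 ∉ [-0.9, 0.1) ⇒ out
candidate 5: (m,n)=(0,6) → π∥ = 0+6·τ ≈ 19.8167, π⊥ = 0+6·τ' ≈ -1.8167 ∉ [-0.9, 0.1) ⇒ out
candidate 6: (m,n)=(-5,3) → π∥ = -5+3·τ ≈ 4.9083, π⊥ = -5+3·τ' ≈ -5.9083 ∉ [-0.9, 0.1) ⇒ out
candidate 7: (m,n)=(-1,-2) → π∥ = -1-2·τ ≈ -7.6056, π⊥ = -1-2·τ' ≈ -0.3944 ∈ [-0.9, 0.1) ⇒ IN Λ

1, 2, 7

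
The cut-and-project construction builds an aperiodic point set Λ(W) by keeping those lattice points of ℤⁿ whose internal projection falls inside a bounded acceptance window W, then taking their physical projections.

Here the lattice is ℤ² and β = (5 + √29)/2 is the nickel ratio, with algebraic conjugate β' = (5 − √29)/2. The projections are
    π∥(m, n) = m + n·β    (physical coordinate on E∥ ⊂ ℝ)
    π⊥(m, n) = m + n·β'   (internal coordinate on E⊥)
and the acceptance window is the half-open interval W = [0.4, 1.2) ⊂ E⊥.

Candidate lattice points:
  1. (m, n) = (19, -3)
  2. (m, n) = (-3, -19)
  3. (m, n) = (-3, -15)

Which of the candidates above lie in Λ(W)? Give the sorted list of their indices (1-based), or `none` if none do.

Compute β' = (5−√29)/2 = -0.1926, so π⊥(m,n) = m -0.1926·n.
candidate 1: (m,n)=(19,-3) → π∥ = 19-3·β ≈ 3.4223, π⊥ = 19-3·β' ≈ 19.5777 ∉ [0.4, 1.2) ⇒ out
candidate 2: (m,n)=(-3,-19) → π∥ = -3-19·β ≈ -101.6591, π⊥ = -3-19·β' ≈ 0.6591 ∈ [0.4, 1.2) ⇒ IN Λ
candidate 3: (m,n)=(-3,-15) → π∥ = -3-15·β ≈ -80.8887, π⊥ = -3-15·β' ≈ -0.1113 ∉ [0.4, 1.2) ⇒ out

2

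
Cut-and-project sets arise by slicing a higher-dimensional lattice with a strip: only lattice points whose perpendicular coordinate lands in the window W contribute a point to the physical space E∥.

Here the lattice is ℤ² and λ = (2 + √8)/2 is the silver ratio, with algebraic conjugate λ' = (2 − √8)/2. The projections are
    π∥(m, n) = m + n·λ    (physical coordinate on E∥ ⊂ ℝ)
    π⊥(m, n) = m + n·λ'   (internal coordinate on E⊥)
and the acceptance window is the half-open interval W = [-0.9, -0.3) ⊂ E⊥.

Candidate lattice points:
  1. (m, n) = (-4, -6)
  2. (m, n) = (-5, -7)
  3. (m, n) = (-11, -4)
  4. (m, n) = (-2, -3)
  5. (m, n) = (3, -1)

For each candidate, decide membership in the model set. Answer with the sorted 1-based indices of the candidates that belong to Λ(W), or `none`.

Compute λ' = (2−√8)/2 = -0.41421, so π⊥(m,n) = m -0.41421·n.
#1 (-4,-6): internal coord -4 + (-6)·λ' = -1.51472; -1.51472 ∉ [-0.9, -0.3) → out
#2 (-5,-7): internal coord -5 + (-7)·λ' = -2.10051; -2.10051 ∉ [-0.9, -0.3) → out
#3 (-11,-4): internal coord -11 + (-4)·λ' = -9.34315; -9.34315 ∉ [-0.9, -0.3) → out
#4 (-2,-3): internal coord -2 + (-3)·λ' = -0.75736; -0.75736 ∈ [-0.9, -0.3) → IN Λ
#5 (3,-1): internal coord 3 + (-1)·λ' = +3.41421; +3.41421 ∉ [-0.9, -0.3) → out

4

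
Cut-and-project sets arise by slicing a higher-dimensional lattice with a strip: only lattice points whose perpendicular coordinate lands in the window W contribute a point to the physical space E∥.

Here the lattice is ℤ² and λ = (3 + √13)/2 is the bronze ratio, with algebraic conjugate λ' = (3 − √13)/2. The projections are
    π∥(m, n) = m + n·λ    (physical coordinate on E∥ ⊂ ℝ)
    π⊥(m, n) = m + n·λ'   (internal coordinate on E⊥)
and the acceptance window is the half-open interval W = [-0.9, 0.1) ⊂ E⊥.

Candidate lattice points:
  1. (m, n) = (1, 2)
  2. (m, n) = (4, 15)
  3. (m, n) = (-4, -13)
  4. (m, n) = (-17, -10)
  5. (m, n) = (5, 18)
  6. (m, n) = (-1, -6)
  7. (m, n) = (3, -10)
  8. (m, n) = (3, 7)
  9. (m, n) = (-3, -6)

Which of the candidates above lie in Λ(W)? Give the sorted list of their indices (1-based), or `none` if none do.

2, 3, 5

Compute λ' = (3−√13)/2 = -0.302776, so π⊥(m,n) = m -0.302776·n.
[1] lift (1,2): star map gives 0.394449; window check -0.9 ≤ 0.394449 < 0.1 is false → out
[2] lift (4,15): star map gives -0.541635; window check -0.9 ≤ -0.541635 < 0.1 is true → IN Λ
[3] lift (-4,-13): star map gives -0.063917; window check -0.9 ≤ -0.063917 < 0.1 is true → IN Λ
[4] lift (-17,-10): star map gives -13.972244; window check -0.9 ≤ -13.972244 < 0.1 is false → out
[5] lift (5,18): star map gives -0.449961; window check -0.9 ≤ -0.449961 < 0.1 is true → IN Λ
[6] lift (-1,-6): star map gives 0.816654; window check -0.9 ≤ 0.816654 < 0.1 is false → out
[7] lift (3,-10): star map gives 6.027756; window check -0.9 ≤ 6.027756 < 0.1 is false → out
[8] lift (3,7): star map gives 0.880571; window check -0.9 ≤ 0.880571 < 0.1 is false → out
[9] lift (-3,-6): star map gives -1.183346; window check -0.9 ≤ -1.183346 < 0.1 is false → out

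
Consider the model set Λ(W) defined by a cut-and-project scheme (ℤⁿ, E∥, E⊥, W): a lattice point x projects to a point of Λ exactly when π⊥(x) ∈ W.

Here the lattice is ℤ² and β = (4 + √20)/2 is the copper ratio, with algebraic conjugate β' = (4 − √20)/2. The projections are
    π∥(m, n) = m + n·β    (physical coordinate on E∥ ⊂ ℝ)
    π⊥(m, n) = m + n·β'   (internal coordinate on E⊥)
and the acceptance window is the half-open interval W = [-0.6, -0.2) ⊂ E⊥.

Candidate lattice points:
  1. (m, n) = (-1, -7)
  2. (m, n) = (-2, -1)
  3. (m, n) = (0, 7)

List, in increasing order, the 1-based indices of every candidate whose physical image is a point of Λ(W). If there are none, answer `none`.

Numerically β ≈ 4.236068 and β' = −1/β ≈ -0.236068.
candidate 1: (m,n)=(-1,-7) → π∥ = -1-7·β ≈ -30.652476, π⊥ = -1-7·β' ≈ 0.652476 ∉ [-0.6, -0.2) ⇒ out
candidate 2: (m,n)=(-2,-1) → π∥ = -2-1·β ≈ -6.236068, π⊥ = -2-1·β' ≈ -1.763932 ∉ [-0.6, -0.2) ⇒ out
candidate 3: (m,n)=(0,7) → π∥ = 0+7·β ≈ 29.652476, π⊥ = 0+7·β' ≈ -1.652476 ∉ [-0.6, -0.2) ⇒ out

none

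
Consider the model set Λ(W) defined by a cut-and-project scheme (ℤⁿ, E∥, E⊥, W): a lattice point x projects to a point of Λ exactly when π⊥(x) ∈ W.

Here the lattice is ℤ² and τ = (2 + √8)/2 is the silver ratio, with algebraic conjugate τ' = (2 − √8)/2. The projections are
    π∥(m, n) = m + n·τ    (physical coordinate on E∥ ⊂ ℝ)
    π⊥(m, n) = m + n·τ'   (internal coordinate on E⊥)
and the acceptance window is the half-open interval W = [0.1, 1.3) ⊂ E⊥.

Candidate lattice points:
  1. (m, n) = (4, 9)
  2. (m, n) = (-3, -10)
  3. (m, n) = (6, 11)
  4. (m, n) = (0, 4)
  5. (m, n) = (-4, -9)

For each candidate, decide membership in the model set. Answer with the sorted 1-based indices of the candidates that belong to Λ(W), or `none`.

1, 2

Numerically τ ≈ 2.4142 and τ' = −1/τ ≈ -0.4142.
[1] lift (4,9): star map gives 0.2721; window check 0.1 ≤ 0.2721 < 1.3 is true → IN Λ
[2] lift (-3,-10): star map gives 1.1421; window check 0.1 ≤ 1.1421 < 1.3 is true → IN Λ
[3] lift (6,11): star map gives 1.4437; window check 0.1 ≤ 1.4437 < 1.3 is false → out
[4] lift (0,4): star map gives -1.6569; window check 0.1 ≤ -1.6569 < 1.3 is false → out
[5] lift (-4,-9): star map gives -0.2721; window check 0.1 ≤ -0.2721 < 1.3 is false → out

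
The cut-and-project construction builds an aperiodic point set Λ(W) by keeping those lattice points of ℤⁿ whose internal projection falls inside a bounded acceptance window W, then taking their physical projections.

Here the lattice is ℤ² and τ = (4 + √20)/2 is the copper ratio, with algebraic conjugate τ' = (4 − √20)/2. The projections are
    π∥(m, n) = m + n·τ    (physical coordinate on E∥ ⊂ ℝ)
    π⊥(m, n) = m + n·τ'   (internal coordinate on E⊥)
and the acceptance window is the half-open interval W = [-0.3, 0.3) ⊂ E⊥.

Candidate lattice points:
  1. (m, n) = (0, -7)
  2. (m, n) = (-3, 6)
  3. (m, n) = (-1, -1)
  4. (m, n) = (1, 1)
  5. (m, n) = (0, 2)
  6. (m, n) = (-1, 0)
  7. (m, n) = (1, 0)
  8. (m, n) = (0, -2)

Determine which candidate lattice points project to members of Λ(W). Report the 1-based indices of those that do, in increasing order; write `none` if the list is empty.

none

Numerically τ ≈ 4.2361 and τ' = −1/τ ≈ -0.2361.
[1] lift (0,-7): star map gives 1.6525; window check -0.3 ≤ 1.6525 < 0.3 is false → out
[2] lift (-3,6): star map gives -4.4164; window check -0.3 ≤ -4.4164 < 0.3 is false → out
[3] lift (-1,-1): star map gives -0.7639; window check -0.3 ≤ -0.7639 < 0.3 is false → out
[4] lift (1,1): star map gives 0.7639; window check -0.3 ≤ 0.7639 < 0.3 is false → out
[5] lift (0,2): star map gives -0.4721; window check -0.3 ≤ -0.4721 < 0.3 is false → out
[6] lift (-1,0): star map gives -1.0000; window check -0.3 ≤ -1.0000 < 0.3 is false → out
[7] lift (1,0): star map gives 1.0000; window check -0.3 ≤ 1.0000 < 0.3 is false → out
[8] lift (0,-2): star map gives 0.4721; window check -0.3 ≤ 0.4721 < 0.3 is false → out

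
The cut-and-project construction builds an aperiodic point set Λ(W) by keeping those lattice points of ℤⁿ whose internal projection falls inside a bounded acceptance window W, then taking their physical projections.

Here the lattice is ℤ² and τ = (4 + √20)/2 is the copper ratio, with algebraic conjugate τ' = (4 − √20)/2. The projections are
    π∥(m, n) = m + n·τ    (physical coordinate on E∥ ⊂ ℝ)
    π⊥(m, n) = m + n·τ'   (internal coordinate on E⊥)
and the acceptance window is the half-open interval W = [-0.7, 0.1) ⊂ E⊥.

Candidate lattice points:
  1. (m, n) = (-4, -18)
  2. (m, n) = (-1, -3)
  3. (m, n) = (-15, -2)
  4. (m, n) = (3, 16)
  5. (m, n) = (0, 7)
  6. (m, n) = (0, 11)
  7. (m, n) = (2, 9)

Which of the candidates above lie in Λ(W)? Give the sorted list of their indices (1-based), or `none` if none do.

2, 7

τ' = (4−√20)/2 ≈ -0.236068.
[1] lift (-4,-18): star map gives 0.249224; window check -0.7 ≤ 0.249224 < 0.1 is false → out
[2] lift (-1,-3): star map gives -0.291796; window check -0.7 ≤ -0.291796 < 0.1 is true → IN Λ
[3] lift (-15,-2): star map gives -14.527864; window check -0.7 ≤ -14.527864 < 0.1 is false → out
[4] lift (3,16): star map gives -0.777088; window check -0.7 ≤ -0.777088 < 0.1 is false → out
[5] lift (0,7): star map gives -1.652476; window check -0.7 ≤ -1.652476 < 0.1 is false → out
[6] lift (0,11): star map gives -2.596748; window check -0.7 ≤ -2.596748 < 0.1 is false → out
[7] lift (2,9): star map gives -0.124612; window check -0.7 ≤ -0.124612 < 0.1 is true → IN Λ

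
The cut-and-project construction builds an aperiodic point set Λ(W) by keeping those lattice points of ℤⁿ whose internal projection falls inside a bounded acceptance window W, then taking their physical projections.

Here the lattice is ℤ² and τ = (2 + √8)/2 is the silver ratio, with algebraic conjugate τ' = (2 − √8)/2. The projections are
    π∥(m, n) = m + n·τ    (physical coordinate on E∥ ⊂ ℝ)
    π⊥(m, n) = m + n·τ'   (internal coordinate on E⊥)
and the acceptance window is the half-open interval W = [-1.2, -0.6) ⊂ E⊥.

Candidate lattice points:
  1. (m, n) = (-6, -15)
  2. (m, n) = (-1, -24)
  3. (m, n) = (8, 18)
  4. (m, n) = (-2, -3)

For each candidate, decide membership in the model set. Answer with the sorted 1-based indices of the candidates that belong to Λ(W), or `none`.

Compute τ' = (2−√8)/2 = -0.4142, so π⊥(m,n) = m -0.4142·n.
candidate 1: (m,n)=(-6,-15) → π∥ = -6-15·τ ≈ -42.2132, π⊥ = -6-15·τ' ≈ 0.2132 ∉ [-1.2, -0.6) ⇒ out
candidate 2: (m,n)=(-1,-24) → π∥ = -1-24·τ ≈ -58.9411, π⊥ = -1-24·τ' ≈ 8.9411 ∉ [-1.2, -0.6) ⇒ out
candidate 3: (m,n)=(8,18) → π∥ = 8+18·τ ≈ 51.4558, π⊥ = 8+18·τ' ≈ 0.5442 ∉ [-1.2, -0.6) ⇒ out
candidate 4: (m,n)=(-2,-3) → π∥ = -2-3·τ ≈ -9.2426, π⊥ = -2-3·τ' ≈ -0.7574 ∈ [-1.2, -0.6) ⇒ IN Λ

4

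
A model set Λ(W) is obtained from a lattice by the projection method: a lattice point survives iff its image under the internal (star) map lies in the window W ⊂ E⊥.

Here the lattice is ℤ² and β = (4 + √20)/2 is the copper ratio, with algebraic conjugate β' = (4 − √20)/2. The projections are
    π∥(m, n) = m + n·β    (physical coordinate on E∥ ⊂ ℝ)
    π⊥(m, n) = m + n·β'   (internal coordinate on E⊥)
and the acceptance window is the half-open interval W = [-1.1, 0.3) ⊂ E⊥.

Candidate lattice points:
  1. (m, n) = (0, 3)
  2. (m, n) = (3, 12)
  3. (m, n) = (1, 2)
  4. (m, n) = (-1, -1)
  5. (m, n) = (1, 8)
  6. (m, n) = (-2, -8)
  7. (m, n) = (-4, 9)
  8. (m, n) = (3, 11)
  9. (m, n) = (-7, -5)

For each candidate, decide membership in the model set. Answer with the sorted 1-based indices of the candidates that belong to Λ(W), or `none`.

1, 2, 4, 5, 6

Compute β' = (4−√20)/2 = -0.2361, so π⊥(m,n) = m -0.2361·n.
#1 (0,3): internal coord 0 + (3)·β' = -0.7082; -0.7082 ∈ [-1.1, 0.3) → IN Λ
#2 (3,12): internal coord 3 + (12)·β' = +0.1672; +0.1672 ∈ [-1.1, 0.3) → IN Λ
#3 (1,2): internal coord 1 + (2)·β' = +0.5279; +0.5279 ∉ [-1.1, 0.3) → out
#4 (-1,-1): internal coord -1 + (-1)·β' = -0.7639; -0.7639 ∈ [-1.1, 0.3) → IN Λ
#5 (1,8): internal coord 1 + (8)·β' = -0.8885; -0.8885 ∈ [-1.1, 0.3) → IN Λ
#6 (-2,-8): internal coord -2 + (-8)·β' = -0.1115; -0.1115 ∈ [-1.1, 0.3) → IN Λ
#7 (-4,9): internal coord -4 + (9)·β' = -6.1246; -6.1246 ∉ [-1.1, 0.3) → out
#8 (3,11): internal coord 3 + (11)·β' = +0.4033; +0.4033 ∉ [-1.1, 0.3) → out
#9 (-7,-5): internal coord -7 + (-5)·β' = -5.8197; -5.8197 ∉ [-1.1, 0.3) → out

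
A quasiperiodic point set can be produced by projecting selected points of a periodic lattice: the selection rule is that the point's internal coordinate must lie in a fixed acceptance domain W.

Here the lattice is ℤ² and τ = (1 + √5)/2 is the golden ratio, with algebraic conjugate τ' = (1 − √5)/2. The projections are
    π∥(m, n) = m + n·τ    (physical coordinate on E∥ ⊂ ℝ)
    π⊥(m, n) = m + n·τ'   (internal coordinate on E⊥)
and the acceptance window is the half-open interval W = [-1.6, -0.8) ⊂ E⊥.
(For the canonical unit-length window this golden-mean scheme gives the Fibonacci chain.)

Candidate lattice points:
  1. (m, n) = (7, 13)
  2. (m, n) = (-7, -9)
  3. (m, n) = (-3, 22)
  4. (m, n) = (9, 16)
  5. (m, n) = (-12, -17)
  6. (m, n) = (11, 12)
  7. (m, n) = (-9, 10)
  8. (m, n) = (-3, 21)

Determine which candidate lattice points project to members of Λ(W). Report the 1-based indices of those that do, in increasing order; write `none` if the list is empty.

Compute τ' = (1−√5)/2 = -0.6180, so π⊥(m,n) = m -0.6180·n.
candidate 1: (m,n)=(7,13) → π∥ = 7+13·τ ≈ 28.0344, π⊥ = 7+13·τ' ≈ -1.0344 ∈ [-1.6, -0.8) ⇒ IN Λ
candidate 2: (m,n)=(-7,-9) → π∥ = -7-9·τ ≈ -21.5623, π⊥ = -7-9·τ' ≈ -1.4377 ∈ [-1.6, -0.8) ⇒ IN Λ
candidate 3: (m,n)=(-3,22) → π∥ = -3+22·τ ≈ 32.5967, π⊥ = -3+22·τ' ≈ -16.5967 ∉ [-1.6, -0.8) ⇒ out
candidate 4: (m,n)=(9,16) → π∥ = 9+16·τ ≈ 34.8885, π⊥ = 9+16·τ' ≈ -0.8885 ∈ [-1.6, -0.8) ⇒ IN Λ
candidate 5: (m,n)=(-12,-17) → π∥ = -12-17·τ ≈ -39.5066, π⊥ = -12-17·τ' ≈ -1.4934 ∈ [-1.6, -0.8) ⇒ IN Λ
candidate 6: (m,n)=(11,12) → π∥ = 11+12·τ ≈ 30.4164, π⊥ = 11+12·τ' ≈ 3.5836 ∉ [-1.6, -0.8) ⇒ out
candidate 7: (m,n)=(-9,10) → π∥ = -9+10·τ ≈ 7.1803, π⊥ = -9+10·τ' ≈ -15.1803 ∉ [-1.6, -0.8) ⇒ out
candidate 8: (m,n)=(-3,21) → π∥ = -3+21·τ ≈ 30.9787, π⊥ = -3+21·τ' ≈ -15.9787 ∉ [-1.6, -0.8) ⇒ out

1, 2, 4, 5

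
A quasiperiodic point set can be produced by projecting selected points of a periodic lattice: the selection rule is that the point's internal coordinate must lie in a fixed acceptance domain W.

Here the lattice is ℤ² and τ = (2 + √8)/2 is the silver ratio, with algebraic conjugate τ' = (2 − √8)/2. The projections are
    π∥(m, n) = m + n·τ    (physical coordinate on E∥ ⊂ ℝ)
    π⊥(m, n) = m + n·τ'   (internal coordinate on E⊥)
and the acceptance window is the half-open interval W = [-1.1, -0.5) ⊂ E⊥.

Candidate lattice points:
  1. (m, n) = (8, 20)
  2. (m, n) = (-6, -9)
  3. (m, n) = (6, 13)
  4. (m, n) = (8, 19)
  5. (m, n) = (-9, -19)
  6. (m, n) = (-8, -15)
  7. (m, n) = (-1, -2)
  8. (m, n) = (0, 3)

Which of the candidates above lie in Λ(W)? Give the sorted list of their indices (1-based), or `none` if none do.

Compute τ' = (2−√8)/2 = -0.414214, so π⊥(m,n) = m -0.414214·n.
#1 (8,20): internal coord 8 + (20)·τ' = -0.284271; -0.284271 ∉ [-1.1, -0.5) → out
#2 (-6,-9): internal coord -6 + (-9)·τ' = -2.272078; -2.272078 ∉ [-1.1, -0.5) → out
#3 (6,13): internal coord 6 + (13)·τ' = +0.615224; +0.615224 ∉ [-1.1, -0.5) → out
#4 (8,19): internal coord 8 + (19)·τ' = +0.129942; +0.129942 ∉ [-1.1, -0.5) → out
#5 (-9,-19): internal coord -9 + (-19)·τ' = -1.129942; -1.129942 ∉ [-1.1, -0.5) → out
#6 (-8,-15): internal coord -8 + (-15)·τ' = -1.786797; -1.786797 ∉ [-1.1, -0.5) → out
#7 (-1,-2): internal coord -1 + (-2)·τ' = -0.171573; -0.171573 ∉ [-1.1, -0.5) → out
#8 (0,3): internal coord 0 + (3)·τ' = -1.242641; -1.242641 ∉ [-1.1, -0.5) → out

none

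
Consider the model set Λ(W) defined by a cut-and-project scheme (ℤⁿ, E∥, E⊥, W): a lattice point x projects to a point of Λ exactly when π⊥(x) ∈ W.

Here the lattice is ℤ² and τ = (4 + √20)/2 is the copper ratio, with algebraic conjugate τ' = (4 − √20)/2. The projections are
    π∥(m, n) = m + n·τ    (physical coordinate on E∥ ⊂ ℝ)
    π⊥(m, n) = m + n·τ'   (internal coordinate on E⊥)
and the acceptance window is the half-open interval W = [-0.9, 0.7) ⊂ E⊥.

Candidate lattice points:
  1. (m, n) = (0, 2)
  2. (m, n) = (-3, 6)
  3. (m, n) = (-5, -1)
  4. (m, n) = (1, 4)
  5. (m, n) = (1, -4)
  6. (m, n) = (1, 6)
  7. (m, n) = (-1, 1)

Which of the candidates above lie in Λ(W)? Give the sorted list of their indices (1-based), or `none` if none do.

1, 4, 6

Numerically τ ≈ 4.2361 and τ' = −1/τ ≈ -0.2361.
[1] lift (0,2): star map gives -0.4721; window check -0.9 ≤ -0.4721 < 0.7 is true → IN Λ
[2] lift (-3,6): star map gives -4.4164; window check -0.9 ≤ -4.4164 < 0.7 is false → out
[3] lift (-5,-1): star map gives -4.7639; window check -0.9 ≤ -4.7639 < 0.7 is false → out
[4] lift (1,4): star map gives 0.0557; window check -0.9 ≤ 0.0557 < 0.7 is true → IN Λ
[5] lift (1,-4): star map gives 1.9443; window check -0.9 ≤ 1.9443 < 0.7 is false → out
[6] lift (1,6): star map gives -0.4164; window check -0.9 ≤ -0.4164 < 0.7 is true → IN Λ
[7] lift (-1,1): star map gives -1.2361; window check -0.9 ≤ -1.2361 < 0.7 is false → out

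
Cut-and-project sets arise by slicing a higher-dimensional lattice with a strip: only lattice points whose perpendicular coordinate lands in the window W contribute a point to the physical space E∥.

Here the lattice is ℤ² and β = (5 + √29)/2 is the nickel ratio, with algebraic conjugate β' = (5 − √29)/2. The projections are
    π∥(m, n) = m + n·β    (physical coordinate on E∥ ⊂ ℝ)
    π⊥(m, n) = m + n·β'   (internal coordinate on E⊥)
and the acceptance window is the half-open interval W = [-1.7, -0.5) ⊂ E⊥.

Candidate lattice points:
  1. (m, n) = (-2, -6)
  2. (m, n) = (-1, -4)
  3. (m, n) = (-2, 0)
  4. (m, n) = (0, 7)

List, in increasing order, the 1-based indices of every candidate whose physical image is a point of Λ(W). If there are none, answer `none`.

Compute β' = (5−√29)/2 = -0.192582, so π⊥(m,n) = m -0.192582·n.
[1] lift (-2,-6): star map gives -0.844506; window check -1.7 ≤ -0.844506 < -0.5 is true → IN Λ
[2] lift (-1,-4): star map gives -0.229670; window check -1.7 ≤ -0.229670 < -0.5 is false → out
[3] lift (-2,0): star map gives -2.000000; window check -1.7 ≤ -2.000000 < -0.5 is false → out
[4] lift (0,7): star map gives -1.348077; window check -1.7 ≤ -1.348077 < -0.5 is true → IN Λ

1, 4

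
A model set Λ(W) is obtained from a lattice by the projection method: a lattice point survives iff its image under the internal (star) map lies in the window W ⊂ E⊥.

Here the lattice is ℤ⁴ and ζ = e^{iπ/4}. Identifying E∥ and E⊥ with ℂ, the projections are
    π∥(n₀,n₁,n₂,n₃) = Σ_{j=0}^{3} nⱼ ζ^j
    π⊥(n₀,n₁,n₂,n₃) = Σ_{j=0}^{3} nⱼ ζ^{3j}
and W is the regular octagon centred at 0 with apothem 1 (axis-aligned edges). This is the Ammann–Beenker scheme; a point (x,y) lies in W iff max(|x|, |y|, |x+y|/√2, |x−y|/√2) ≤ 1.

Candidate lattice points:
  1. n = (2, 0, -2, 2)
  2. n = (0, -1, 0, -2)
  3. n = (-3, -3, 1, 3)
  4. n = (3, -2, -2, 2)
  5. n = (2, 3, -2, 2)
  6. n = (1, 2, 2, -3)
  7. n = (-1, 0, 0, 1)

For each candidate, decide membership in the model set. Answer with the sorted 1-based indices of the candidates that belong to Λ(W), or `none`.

7

With ζ = e^{iπ/4} the internal vectors are ζ^0,ζ^3,ζ^6,ζ^9.
candidate 1: n = (2, 0, -2, 2) → π⊥ ≈ (+3.414214, +3.414214); max(|x|,|y|,|x±y|/√2) = 4.828427 > 1 ⇒ ∉ W
candidate 2: n = (0, -1, 0, -2) → π⊥ ≈ (-0.707107, -2.121320); max(|x|,|y|,|x±y|/√2) = 2.121320 > 1 ⇒ ∉ W
candidate 3: n = (-3, -3, 1, 3) → π⊥ ≈ (+1.242641, -1.000000); max(|x|,|y|,|x±y|/√2) = 1.585786 > 1 ⇒ ∉ W
candidate 4: n = (3, -2, -2, 2) → π⊥ ≈ (+5.828427, +2.000000); max(|x|,|y|,|x±y|/√2) = 5.828427 > 1 ⇒ ∉ W
candidate 5: n = (2, 3, -2, 2) → π⊥ ≈ (+1.292893, +5.535534); max(|x|,|y|,|x±y|/√2) = 5.535534 > 1 ⇒ ∉ W
candidate 6: n = (1, 2, 2, -3) → π⊥ ≈ (-2.535534, -2.707107); max(|x|,|y|,|x±y|/√2) = 3.707107 > 1 ⇒ ∉ W
candidate 7: n = (-1, 0, 0, 1) → π⊥ ≈ (-0.292893, +0.707107); max(|x|,|y|,|x±y|/√2) = 0.707107 ≤ 1 ⇒ ∈ W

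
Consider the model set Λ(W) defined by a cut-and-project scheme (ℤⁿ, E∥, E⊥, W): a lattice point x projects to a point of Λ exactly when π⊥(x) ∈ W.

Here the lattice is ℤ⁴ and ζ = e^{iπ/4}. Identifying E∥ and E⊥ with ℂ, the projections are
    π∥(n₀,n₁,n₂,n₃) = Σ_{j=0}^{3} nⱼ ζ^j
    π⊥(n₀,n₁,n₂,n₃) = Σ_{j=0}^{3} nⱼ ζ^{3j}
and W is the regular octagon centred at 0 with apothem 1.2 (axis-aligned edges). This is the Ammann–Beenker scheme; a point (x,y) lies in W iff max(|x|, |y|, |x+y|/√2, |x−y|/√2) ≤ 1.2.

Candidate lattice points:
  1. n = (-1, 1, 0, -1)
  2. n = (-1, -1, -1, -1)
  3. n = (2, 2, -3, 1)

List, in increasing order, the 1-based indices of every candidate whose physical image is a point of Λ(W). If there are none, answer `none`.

2

Internal map: ζ^{3j} for j=0..3 gives (1,0), (−√2/2,√2/2), (0,−1), (√2/2,√2/2).
#1 (-1, 1, 0, -1): internal (-2.41421, 0.00000); octagon support 2.41421 vs apothem 1.2 → ∉ W
#2 (-1, -1, -1, -1): internal (-1.00000, -0.41421); octagon support 1.00000 vs apothem 1.2 → ∈ W
#3 (2, 2, -3, 1): internal (1.29289, 5.12132); octagon support 5.12132 vs apothem 1.2 → ∉ W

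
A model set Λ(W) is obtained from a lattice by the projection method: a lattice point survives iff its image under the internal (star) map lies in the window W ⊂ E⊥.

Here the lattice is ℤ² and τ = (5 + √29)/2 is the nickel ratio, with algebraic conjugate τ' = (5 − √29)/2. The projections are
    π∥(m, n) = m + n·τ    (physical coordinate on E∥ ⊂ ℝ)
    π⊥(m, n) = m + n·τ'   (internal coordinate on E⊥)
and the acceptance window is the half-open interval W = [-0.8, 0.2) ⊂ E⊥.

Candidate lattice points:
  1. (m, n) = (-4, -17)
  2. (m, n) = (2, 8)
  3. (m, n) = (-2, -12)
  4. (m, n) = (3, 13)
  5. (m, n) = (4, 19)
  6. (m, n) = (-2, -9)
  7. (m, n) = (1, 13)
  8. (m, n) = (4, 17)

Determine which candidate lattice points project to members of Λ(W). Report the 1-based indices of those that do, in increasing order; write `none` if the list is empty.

Numerically τ ≈ 5.192582 and τ' = −1/τ ≈ -0.192582.
[1] lift (-4,-17): star map gives -0.726099; window check -0.8 ≤ -0.726099 < 0.2 is true → IN Λ
[2] lift (2,8): star map gives 0.459341; window check -0.8 ≤ 0.459341 < 0.2 is false → out
[3] lift (-2,-12): star map gives 0.310989; window check -0.8 ≤ 0.310989 < 0.2 is false → out
[4] lift (3,13): star map gives 0.496429; window check -0.8 ≤ 0.496429 < 0.2 is false → out
[5] lift (4,19): star map gives 0.340934; window check -0.8 ≤ 0.340934 < 0.2 is false → out
[6] lift (-2,-9): star map gives -0.266758; window check -0.8 ≤ -0.266758 < 0.2 is true → IN Λ
[7] lift (1,13): star map gives -1.503571; window check -0.8 ≤ -1.503571 < 0.2 is false → out
[8] lift (4,17): star map gives 0.726099; window check -0.8 ≤ 0.726099 < 0.2 is false → out

1, 6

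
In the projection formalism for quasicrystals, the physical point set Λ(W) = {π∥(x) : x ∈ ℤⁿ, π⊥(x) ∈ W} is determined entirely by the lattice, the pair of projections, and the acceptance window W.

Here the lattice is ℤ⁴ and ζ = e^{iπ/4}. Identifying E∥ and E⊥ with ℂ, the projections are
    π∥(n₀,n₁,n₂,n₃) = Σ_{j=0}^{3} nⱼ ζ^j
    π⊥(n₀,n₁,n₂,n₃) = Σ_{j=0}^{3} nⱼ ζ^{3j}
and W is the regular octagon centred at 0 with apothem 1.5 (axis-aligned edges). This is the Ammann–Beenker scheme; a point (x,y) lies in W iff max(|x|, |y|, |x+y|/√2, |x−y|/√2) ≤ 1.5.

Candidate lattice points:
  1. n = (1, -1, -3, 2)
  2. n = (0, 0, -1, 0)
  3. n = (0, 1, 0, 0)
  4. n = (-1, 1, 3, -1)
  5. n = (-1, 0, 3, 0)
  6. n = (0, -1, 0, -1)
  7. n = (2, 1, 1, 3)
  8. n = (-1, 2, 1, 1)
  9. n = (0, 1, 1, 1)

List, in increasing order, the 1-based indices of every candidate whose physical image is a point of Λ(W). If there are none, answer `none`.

2, 3, 6, 9

Internal map: ζ^{3j} for j=0..3 gives (1,0), (−√2/2,√2/2), (0,−1), (√2/2,√2/2).
#1 (1, -1, -3, 2): internal (3.121320, 3.707107); octagon support 4.828427 vs apothem 1.5 → ∉ W
#2 (0, 0, -1, 0): internal (0.000000, 1.000000); octagon support 1.000000 vs apothem 1.5 → ∈ W
#3 (0, 1, 0, 0): internal (-0.707107, 0.707107); octagon support 1.000000 vs apothem 1.5 → ∈ W
#4 (-1, 1, 3, -1): internal (-2.414214, -3.000000); octagon support 3.828427 vs apothem 1.5 → ∉ W
#5 (-1, 0, 3, 0): internal (-1.000000, -3.000000); octagon support 3.000000 vs apothem 1.5 → ∉ W
#6 (0, -1, 0, -1): internal (0.000000, -1.414214); octagon support 1.414214 vs apothem 1.5 → ∈ W
#7 (2, 1, 1, 3): internal (3.414214, 1.828427); octagon support 3.707107 vs apothem 1.5 → ∉ W
#8 (-1, 2, 1, 1): internal (-1.707107, 1.121320); octagon support 2.000000 vs apothem 1.5 → ∉ W
#9 (0, 1, 1, 1): internal (0.000000, 0.414214); octagon support 0.414214 vs apothem 1.5 → ∈ W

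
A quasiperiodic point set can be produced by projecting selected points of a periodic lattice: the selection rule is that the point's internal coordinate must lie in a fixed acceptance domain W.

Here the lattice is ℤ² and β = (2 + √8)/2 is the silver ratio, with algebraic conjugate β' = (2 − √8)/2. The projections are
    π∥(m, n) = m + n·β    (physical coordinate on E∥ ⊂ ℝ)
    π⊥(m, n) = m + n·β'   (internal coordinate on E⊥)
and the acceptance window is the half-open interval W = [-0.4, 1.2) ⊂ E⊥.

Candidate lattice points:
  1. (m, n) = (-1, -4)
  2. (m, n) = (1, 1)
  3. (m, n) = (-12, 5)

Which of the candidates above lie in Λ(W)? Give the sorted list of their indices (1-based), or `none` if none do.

1, 2

β' = (2−√8)/2 ≈ -0.414214.
candidate 1: (m,n)=(-1,-4) → π∥ = -1-4·β ≈ -10.656854, π⊥ = -1-4·β' ≈ 0.656854 ∈ [-0.4, 1.2) ⇒ IN Λ
candidate 2: (m,n)=(1,1) → π∥ = 1+1·β ≈ 3.414214, π⊥ = 1+1·β' ≈ 0.585786 ∈ [-0.4, 1.2) ⇒ IN Λ
candidate 3: (m,n)=(-12,5) → π∥ = -12+5·β ≈ 0.071068, π⊥ = -12+5·β' ≈ -14.071068 ∉ [-0.4, 1.2) ⇒ out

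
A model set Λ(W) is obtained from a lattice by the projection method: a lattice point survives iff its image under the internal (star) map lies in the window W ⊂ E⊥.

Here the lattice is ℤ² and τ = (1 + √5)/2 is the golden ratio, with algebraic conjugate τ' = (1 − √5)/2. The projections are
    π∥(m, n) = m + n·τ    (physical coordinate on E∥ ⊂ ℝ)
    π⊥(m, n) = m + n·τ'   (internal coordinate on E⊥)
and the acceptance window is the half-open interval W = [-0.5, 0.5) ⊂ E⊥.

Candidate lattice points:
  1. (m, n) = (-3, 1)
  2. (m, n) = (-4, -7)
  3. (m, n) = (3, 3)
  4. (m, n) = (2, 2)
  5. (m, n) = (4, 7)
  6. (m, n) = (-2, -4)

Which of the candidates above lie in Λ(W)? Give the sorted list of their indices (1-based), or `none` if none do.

Compute τ' = (1−√5)/2 = -0.618034, so π⊥(m,n) = m -0.618034·n.
[1] lift (-3,1): star map gives -3.618034; window check -0.5 ≤ -3.618034 < 0.5 is false → out
[2] lift (-4,-7): star map gives 0.326238; window check -0.5 ≤ 0.326238 < 0.5 is true → IN Λ
[3] lift (3,3): star map gives 1.145898; window check -0.5 ≤ 1.145898 < 0.5 is false → out
[4] lift (2,2): star map gives 0.763932; window check -0.5 ≤ 0.763932 < 0.5 is false → out
[5] lift (4,7): star map gives -0.326238; window check -0.5 ≤ -0.326238 < 0.5 is true → IN Λ
[6] lift (-2,-4): star map gives 0.472136; window check -0.5 ≤ 0.472136 < 0.5 is true → IN Λ

2, 5, 6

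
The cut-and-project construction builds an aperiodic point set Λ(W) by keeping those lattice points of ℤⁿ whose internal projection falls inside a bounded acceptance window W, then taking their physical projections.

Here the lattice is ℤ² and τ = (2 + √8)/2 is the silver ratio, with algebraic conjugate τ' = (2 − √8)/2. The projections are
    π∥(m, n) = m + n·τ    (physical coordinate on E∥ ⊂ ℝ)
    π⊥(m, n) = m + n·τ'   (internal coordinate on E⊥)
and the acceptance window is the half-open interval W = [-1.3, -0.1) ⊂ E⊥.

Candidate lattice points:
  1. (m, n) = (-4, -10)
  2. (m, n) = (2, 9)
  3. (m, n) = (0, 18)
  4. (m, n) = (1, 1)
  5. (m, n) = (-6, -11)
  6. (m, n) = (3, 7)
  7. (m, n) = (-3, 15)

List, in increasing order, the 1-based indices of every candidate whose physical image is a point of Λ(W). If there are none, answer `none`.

none

τ' = (2−√8)/2 ≈ -0.414214.
candidate 1: (m,n)=(-4,-10) → π∥ = -4-10·τ ≈ -28.142136, π⊥ = -4-10·τ' ≈ 0.142136 ∉ [-1.3, -0.1) ⇒ out
candidate 2: (m,n)=(2,9) → π∥ = 2+9·τ ≈ 23.727922, π⊥ = 2+9·τ' ≈ -1.727922 ∉ [-1.3, -0.1) ⇒ out
candidate 3: (m,n)=(0,18) → π∥ = 0+18·τ ≈ 43.455844, π⊥ = 0+18·τ' ≈ -7.455844 ∉ [-1.3, -0.1) ⇒ out
candidate 4: (m,n)=(1,1) → π∥ = 1+1·τ ≈ 3.414214, π⊥ = 1+1·τ' ≈ 0.585786 ∉ [-1.3, -0.1) ⇒ out
candidate 5: (m,n)=(-6,-11) → π∥ = -6-11·τ ≈ -32.556349, π⊥ = -6-11·τ' ≈ -1.443651 ∉ [-1.3, -0.1) ⇒ out
candidate 6: (m,n)=(3,7) → π∥ = 3+7·τ ≈ 19.899495, π⊥ = 3+7·τ' ≈ 0.100505 ∉ [-1.3, -0.1) ⇒ out
candidate 7: (m,n)=(-3,15) → π∥ = -3+15·τ ≈ 33.213203, π⊥ = -3+15·τ' ≈ -9.213203 ∉ [-1.3, -0.1) ⇒ out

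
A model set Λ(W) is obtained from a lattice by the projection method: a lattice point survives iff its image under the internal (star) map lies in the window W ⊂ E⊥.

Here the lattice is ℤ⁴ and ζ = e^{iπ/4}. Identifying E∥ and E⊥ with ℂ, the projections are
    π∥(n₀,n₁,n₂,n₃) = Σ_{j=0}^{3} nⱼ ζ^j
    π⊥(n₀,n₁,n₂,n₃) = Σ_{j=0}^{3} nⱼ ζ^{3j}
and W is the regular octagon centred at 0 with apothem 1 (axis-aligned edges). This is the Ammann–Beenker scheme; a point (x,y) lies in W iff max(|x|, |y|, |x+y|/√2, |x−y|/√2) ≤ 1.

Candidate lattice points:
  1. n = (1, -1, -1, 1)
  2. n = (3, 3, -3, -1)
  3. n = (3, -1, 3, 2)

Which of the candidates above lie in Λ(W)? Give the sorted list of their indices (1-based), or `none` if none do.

none

Internal map: ζ^{3j} for j=0..3 gives (1,0), (−√2/2,√2/2), (0,−1), (√2/2,√2/2).
#1 (1, -1, -1, 1): internal (2.414214, 1.000000); octagon support 2.414214 vs apothem 1 → ∉ W
#2 (3, 3, -3, -1): internal (0.171573, 4.414214); octagon support 4.414214 vs apothem 1 → ∉ W
#3 (3, -1, 3, 2): internal (5.121320, -2.292893); octagon support 5.242641 vs apothem 1 → ∉ W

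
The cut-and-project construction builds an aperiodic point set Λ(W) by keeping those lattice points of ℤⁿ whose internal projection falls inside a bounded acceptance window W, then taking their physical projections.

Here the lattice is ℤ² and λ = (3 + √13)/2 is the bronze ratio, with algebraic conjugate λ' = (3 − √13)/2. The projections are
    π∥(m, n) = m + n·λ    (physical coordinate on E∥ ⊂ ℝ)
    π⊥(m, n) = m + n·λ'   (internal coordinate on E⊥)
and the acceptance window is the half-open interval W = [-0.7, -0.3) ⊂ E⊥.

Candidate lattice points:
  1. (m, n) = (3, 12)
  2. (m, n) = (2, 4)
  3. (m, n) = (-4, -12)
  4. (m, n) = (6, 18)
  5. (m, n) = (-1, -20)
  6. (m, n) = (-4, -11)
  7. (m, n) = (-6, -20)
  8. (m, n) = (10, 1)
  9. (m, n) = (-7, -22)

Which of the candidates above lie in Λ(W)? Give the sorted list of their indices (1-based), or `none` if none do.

Numerically λ ≈ 3.30278 and λ' = −1/λ ≈ -0.30278.
[1] lift (3,12): star map gives -0.63331; window check -0.7 ≤ -0.63331 < -0.3 is true → IN Λ
[2] lift (2,4): star map gives 0.78890; window check -0.7 ≤ 0.78890 < -0.3 is false → out
[3] lift (-4,-12): star map gives -0.36669; window check -0.7 ≤ -0.36669 < -0.3 is true → IN Λ
[4] lift (6,18): star map gives 0.55004; window check -0.7 ≤ 0.55004 < -0.3 is false → out
[5] lift (-1,-20): star map gives 5.05551; window check -0.7 ≤ 5.05551 < -0.3 is false → out
[6] lift (-4,-11): star map gives -0.66947; window check -0.7 ≤ -0.66947 < -0.3 is true → IN Λ
[7] lift (-6,-20): star map gives 0.05551; window check -0.7 ≤ 0.05551 < -0.3 is false → out
[8] lift (10,1): star map gives 9.69722; window check -0.7 ≤ 9.69722 < -0.3 is false → out
[9] lift (-7,-22): star map gives -0.33894; window check -0.7 ≤ -0.33894 < -0.3 is true → IN Λ

1, 3, 6, 9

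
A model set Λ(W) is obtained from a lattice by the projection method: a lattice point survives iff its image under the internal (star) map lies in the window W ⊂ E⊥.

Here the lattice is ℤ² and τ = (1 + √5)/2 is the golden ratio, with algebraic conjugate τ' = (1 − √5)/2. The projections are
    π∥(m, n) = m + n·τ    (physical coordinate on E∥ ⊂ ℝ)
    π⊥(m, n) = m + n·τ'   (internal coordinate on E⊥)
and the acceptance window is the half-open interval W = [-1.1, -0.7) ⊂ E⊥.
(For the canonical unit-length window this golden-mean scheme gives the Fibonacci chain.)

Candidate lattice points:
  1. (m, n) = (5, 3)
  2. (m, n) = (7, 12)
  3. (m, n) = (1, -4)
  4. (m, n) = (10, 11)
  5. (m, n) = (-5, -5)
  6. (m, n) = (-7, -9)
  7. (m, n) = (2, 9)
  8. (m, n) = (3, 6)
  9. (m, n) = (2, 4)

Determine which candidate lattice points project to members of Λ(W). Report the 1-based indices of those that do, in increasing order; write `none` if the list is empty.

Numerically τ ≈ 1.6180 and τ' = −1/τ ≈ -0.6180.
[1] lift (5,3): star map gives 3.1459; window check -1.1 ≤ 3.1459 < -0.7 is false → out
[2] lift (7,12): star map gives -0.4164; window check -1.1 ≤ -0.4164 < -0.7 is false → out
[3] lift (1,-4): star map gives 3.4721; window check -1.1 ≤ 3.4721 < -0.7 is false → out
[4] lift (10,11): star map gives 3.2016; window check -1.1 ≤ 3.2016 < -0.7 is false → out
[5] lift (-5,-5): star map gives -1.9098; window check -1.1 ≤ -1.9098 < -0.7 is false → out
[6] lift (-7,-9): star map gives -1.4377; window check -1.1 ≤ -1.4377 < -0.7 is false → out
[7] lift (2,9): star map gives -3.5623; window check -1.1 ≤ -3.5623 < -0.7 is false → out
[8] lift (3,6): star map gives -0.7082; window check -1.1 ≤ -0.7082 < -0.7 is true → IN Λ
[9] lift (2,4): star map gives -0.4721; window check -1.1 ≤ -0.4721 < -0.7 is false → out

8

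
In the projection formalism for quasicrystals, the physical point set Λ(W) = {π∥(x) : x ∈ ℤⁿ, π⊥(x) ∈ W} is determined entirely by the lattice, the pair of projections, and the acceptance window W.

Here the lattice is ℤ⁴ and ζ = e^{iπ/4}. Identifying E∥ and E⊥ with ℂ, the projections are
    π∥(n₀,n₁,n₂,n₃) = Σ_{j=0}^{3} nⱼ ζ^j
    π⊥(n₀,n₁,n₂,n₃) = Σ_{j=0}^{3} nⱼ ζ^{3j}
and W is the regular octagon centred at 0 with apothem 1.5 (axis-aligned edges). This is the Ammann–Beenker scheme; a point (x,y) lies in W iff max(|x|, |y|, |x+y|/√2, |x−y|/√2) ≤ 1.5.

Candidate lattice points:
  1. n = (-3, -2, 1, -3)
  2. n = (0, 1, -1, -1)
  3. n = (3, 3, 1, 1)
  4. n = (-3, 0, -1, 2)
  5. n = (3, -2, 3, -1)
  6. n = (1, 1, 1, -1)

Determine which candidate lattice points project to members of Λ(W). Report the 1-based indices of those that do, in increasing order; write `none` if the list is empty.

Internal map: ζ^{3j} for j=0..3 gives (1,0), (−√2/2,√2/2), (0,−1), (√2/2,√2/2).
candidate 1: n = (-3, -2, 1, -3) → π⊥ ≈ (-3.707107, -4.535534); max(|x|,|y|,|x±y|/√2) = 5.828427 > 1.5 ⇒ ∉ W
candidate 2: n = (0, 1, -1, -1) → π⊥ ≈ (-1.414214, +1.000000); max(|x|,|y|,|x±y|/√2) = 1.707107 > 1.5 ⇒ ∉ W
candidate 3: n = (3, 3, 1, 1) → π⊥ ≈ (+1.585786, +1.828427); max(|x|,|y|,|x±y|/√2) = 2.414214 > 1.5 ⇒ ∉ W
candidate 4: n = (-3, 0, -1, 2) → π⊥ ≈ (-1.585786, +2.414214); max(|x|,|y|,|x±y|/√2) = 2.828427 > 1.5 ⇒ ∉ W
candidate 5: n = (3, -2, 3, -1) → π⊥ ≈ (+3.707107, -5.121320); max(|x|,|y|,|x±y|/√2) = 6.242641 > 1.5 ⇒ ∉ W
candidate 6: n = (1, 1, 1, -1) → π⊥ ≈ (-0.414214, -1.000000); max(|x|,|y|,|x±y|/√2) = 1.000000 ≤ 1.5 ⇒ ∈ W

6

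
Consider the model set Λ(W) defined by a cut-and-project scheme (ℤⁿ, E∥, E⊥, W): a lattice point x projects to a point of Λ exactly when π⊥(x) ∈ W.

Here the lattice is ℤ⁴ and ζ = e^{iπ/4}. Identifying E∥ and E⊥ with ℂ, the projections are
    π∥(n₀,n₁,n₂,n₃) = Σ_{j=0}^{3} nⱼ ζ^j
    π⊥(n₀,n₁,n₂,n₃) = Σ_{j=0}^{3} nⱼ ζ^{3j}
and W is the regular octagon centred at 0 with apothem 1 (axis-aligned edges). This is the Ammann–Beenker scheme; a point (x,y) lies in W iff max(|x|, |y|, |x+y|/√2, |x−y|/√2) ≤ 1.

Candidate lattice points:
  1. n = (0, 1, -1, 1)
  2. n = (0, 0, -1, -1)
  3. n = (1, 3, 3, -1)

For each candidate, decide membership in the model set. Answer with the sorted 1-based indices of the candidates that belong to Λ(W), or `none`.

2

With ζ = e^{iπ/4} the internal vectors are ζ^0,ζ^3,ζ^6,ζ^9.
#1 (0, 1, -1, 1): internal (0.00000, 2.41421); octagon support 2.41421 vs apothem 1 → ∉ W
#2 (0, 0, -1, -1): internal (-0.70711, 0.29289); octagon support 0.70711 vs apothem 1 → ∈ W
#3 (1, 3, 3, -1): internal (-1.82843, -1.58579); octagon support 2.41421 vs apothem 1 → ∉ W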